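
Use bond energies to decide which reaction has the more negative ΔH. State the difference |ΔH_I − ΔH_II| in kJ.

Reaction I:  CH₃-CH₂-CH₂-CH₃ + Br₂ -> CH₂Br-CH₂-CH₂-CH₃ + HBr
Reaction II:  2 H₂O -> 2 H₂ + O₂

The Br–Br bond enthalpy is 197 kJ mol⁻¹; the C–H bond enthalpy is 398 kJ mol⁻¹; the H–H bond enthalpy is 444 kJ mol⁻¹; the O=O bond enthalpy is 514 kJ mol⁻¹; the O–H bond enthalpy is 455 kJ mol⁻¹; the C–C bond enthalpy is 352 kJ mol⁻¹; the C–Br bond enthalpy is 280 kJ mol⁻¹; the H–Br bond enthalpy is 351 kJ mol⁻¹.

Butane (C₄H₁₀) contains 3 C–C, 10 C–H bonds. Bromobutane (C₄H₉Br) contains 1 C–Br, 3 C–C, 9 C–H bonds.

Reaction I:
  Bonds broken (reactants):
    Br–Br: 1 × 197 = 197
    C–C: 3 × 352 = 1056
    C–H: 10 × 398 = 3980
    Σ(broken) = 5233 kJ
  Bonds formed (products):
    C–Br: 1 × 280 = 280
    C–C: 3 × 352 = 1056
    C–H: 9 × 398 = 3582
    H–Br: 1 × 351 = 351
    Σ(formed) = 5269 kJ
  ΔH_I = 5233 − 5269 = −36 kJ
Reaction II:
  Bonds broken (reactants):
    O–H: 4 × 455 = 1820
    Σ(broken) = 1820 kJ
  Bonds formed (products):
    H–H: 2 × 444 = 888
    O=O: 1 × 514 = 514
    Σ(formed) = 1402 kJ
  ΔH_II = 1820 − 1402 = +418 kJ
ΔH_I − ΔH_II = −454 kJ, so reaction I has the more negative ΔH; |ΔH_I − ΔH_II| = 454 kJ.

Reaction I, by 454 kJ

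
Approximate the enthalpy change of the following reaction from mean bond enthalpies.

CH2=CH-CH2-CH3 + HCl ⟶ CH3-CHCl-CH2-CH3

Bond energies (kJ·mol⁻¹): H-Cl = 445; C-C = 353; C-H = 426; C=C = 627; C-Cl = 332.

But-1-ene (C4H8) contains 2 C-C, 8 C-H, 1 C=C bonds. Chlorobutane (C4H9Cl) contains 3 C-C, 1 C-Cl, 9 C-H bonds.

ΔH ≈ −39 kJ

Bonds broken (reactants):
  C-C: 2 × 353 = 706
  C-H: 8 × 426 = 3408
  C=C: 1 × 627 = 627
  H-Cl: 1 × 445 = 445
  Σ(broken) = 5186 kJ
Bonds formed (products):
  C-C: 3 × 353 = 1059
  C-Cl: 1 × 332 = 332
  C-H: 9 × 426 = 3834
  Σ(formed) = 5225 kJ
ΔH = Σ(broken) − Σ(formed) = 5186 − 5225 = −39 kJ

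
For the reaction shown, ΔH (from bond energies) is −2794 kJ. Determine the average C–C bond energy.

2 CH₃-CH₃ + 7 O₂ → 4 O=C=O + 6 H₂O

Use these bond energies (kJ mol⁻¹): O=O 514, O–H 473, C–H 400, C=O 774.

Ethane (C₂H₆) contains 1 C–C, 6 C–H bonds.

Let D be the C–C bond energy.
Σ(broken) = 2×D + 12×400 + 7×514 = 8398 + 2D
Σ(formed) = 8×774 + 12×473 = 11868
ΔH = Σ(broken) − Σ(formed) = (8398 + 2D) − (11868) = −3470 + 2D
Setting this equal to −2794 kJ gives 2D = 676, so D = 338 kJ/mol.

D(C–C) ≈ 338 kJ/mol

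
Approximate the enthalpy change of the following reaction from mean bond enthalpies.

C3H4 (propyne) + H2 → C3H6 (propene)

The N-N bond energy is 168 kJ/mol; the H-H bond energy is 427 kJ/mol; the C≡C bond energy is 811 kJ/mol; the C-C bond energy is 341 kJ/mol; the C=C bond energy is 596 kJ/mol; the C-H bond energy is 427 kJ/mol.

Bonds broken (reactants):
  C≡C: 1 × 811 = 811
  C-C: 1 × 341 = 341
  C-H: 4 × 427 = 1708
  H-H: 1 × 427 = 427
  Σ(broken) = 3287 kJ
Bonds formed (products):
  C-C: 1 × 341 = 341
  C-H: 6 × 427 = 2562
  C=C: 1 × 596 = 596
  Σ(formed) = 3499 kJ
ΔH = Σ(broken) − Σ(formed) = 3287 − 3499 = −212 kJ

ΔH ≈ −212 kJ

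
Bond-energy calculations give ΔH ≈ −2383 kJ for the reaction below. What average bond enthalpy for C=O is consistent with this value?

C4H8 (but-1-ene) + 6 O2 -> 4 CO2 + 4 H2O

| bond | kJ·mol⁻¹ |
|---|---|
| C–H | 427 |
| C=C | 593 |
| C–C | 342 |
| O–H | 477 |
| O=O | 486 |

D(C=O) ≈ 772 kJ/mol

Let D be the C=O bond energy.
Σ(broken) = 2×342 + 8×427 + 1×593 + 6×486 = 7609
Σ(formed) = 8×D + 8×477 = 3816 + 8D
ΔH = Σ(broken) − Σ(formed) = (7609) − (3816 + 8D) = +3793 − 8D
Setting this equal to −2383 kJ gives 8D = 6176, so D = 772 kJ/mol.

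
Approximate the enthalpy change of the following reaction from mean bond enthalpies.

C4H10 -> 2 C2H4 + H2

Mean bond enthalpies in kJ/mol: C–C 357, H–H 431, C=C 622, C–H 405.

ΔH ≈ +206 kJ

Bonds broken (reactants):
  C–C: 3 × 357 = 1071
  C–H: 10 × 405 = 4050
  Σ(broken) = 5121 kJ
Bonds formed (products):
  C–H: 8 × 405 = 3240
  C=C: 2 × 622 = 1244
  H–H: 1 × 431 = 431
  Σ(formed) = 4915 kJ
ΔH = Σ(broken) − Σ(formed) = 5121 − 4915 = +206 kJ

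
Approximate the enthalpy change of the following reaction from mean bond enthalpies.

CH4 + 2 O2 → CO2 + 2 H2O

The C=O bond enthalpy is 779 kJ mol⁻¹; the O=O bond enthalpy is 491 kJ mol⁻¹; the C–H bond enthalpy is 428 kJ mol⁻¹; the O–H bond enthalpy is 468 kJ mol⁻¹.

Bonds broken (reactants):
  C–H: 4 × 428 = 1712
  O=O: 2 × 491 = 982
  Σ(broken) = 2694 kJ
Bonds formed (products):
  C=O: 2 × 779 = 1558
  O–H: 4 × 468 = 1872
  Σ(formed) = 3430 kJ
ΔH = Σ(broken) − Σ(formed) = 2694 − 3430 = −736 kJ

ΔH ≈ −736 kJ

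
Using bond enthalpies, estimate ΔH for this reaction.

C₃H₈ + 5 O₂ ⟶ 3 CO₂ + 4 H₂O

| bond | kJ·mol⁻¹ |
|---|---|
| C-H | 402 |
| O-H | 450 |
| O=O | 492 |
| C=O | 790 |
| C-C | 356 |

Bonds broken (reactants):
  C-C: 2 × 356 = 712
  C-H: 8 × 402 = 3216
  O=O: 5 × 492 = 2460
  Σ(broken) = 6388 kJ
Bonds formed (products):
  C=O: 6 × 790 = 4740
  O-H: 8 × 450 = 3600
  Σ(formed) = 8340 kJ
ΔH = Σ(broken) − Σ(formed) = 6388 − 8340 = −1952 kJ

ΔH ≈ −1952 kJ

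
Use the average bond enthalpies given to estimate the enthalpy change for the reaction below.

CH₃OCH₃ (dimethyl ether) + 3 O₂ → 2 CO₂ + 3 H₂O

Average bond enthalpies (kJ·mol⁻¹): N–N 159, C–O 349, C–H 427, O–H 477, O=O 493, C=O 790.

Bonds broken (reactants):
  C–H: 6 × 427 = 2562
  C–O: 2 × 349 = 698
  O=O: 3 × 493 = 1479
  Σ(broken) = 4739 kJ
Bonds formed (products):
  C=O: 4 × 790 = 3160
  O–H: 6 × 477 = 2862
  Σ(formed) = 6022 kJ
ΔH = Σ(broken) − Σ(formed) = 4739 − 6022 = −1283 kJ

ΔH ≈ −1283 kJ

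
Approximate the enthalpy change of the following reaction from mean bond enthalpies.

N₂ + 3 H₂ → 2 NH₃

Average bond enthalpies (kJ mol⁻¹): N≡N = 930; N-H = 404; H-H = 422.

ΔH ≈ −228 kJ

Bonds broken (reactants):
  H-H: 3 × 422 = 1266
  N≡N: 1 × 930 = 930
  Σ(broken) = 2196 kJ
Bonds formed (products):
  N-H: 6 × 404 = 2424
  Σ(formed) = 2424 kJ
ΔH = Σ(broken) − Σ(formed) = 2196 − 2424 = −228 kJ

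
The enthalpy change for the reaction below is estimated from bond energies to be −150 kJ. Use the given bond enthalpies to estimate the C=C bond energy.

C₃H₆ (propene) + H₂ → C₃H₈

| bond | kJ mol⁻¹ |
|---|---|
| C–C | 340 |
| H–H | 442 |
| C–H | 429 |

D(C=C) ≈ 606 kJ/mol

Let D be the C=C bond energy.
Σ(broken) = 1×340 + 6×429 + 1×D + 1×442 = 3356 + D
Σ(formed) = 2×340 + 8×429 = 4112
ΔH = Σ(broken) − Σ(formed) = (3356 + D) − (4112) = −756 + D
Setting this equal to −150 kJ gives D = 606 kJ/mol.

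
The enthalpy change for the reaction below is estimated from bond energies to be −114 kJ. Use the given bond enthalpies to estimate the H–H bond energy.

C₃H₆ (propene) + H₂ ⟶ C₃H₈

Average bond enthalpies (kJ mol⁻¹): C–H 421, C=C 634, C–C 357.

D(H–H) ≈ 451 kJ/mol

Let D be the H–H bond energy.
Σ(broken) = 1×357 + 6×421 + 1×634 + 1×D = 3517 + D
Σ(formed) = 2×357 + 8×421 = 4082
ΔH = Σ(broken) − Σ(formed) = (3517 + D) − (4082) = −565 + D
Setting this equal to −114 kJ gives D = 451 kJ/mol.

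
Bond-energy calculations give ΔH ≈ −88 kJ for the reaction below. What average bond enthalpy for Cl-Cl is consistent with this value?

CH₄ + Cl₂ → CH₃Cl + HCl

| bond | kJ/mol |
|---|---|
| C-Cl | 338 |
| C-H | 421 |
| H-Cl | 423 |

Let D be the Cl-Cl bond energy.
Σ(broken) = 4×421 + 1×D = 1684 + D
Σ(formed) = 1×338 + 3×421 + 1×423 = 2024
ΔH = Σ(broken) − Σ(formed) = (1684 + D) − (2024) = −340 + D
Setting this equal to −88 kJ gives D = 252 kJ/mol.

D(Cl-Cl) ≈ 252 kJ/mol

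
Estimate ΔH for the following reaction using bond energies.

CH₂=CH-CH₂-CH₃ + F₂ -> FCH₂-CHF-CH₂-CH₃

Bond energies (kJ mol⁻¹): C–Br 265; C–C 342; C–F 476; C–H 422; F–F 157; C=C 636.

Bonds broken (reactants):
  C–C: 2 × 342 = 684
  C–H: 8 × 422 = 3376
  C=C: 1 × 636 = 636
  F–F: 1 × 157 = 157
  Σ(broken) = 4853 kJ
Bonds formed (products):
  C–C: 3 × 342 = 1026
  C–F: 2 × 476 = 952
  C–H: 8 × 422 = 3376
  Σ(formed) = 5354 kJ
ΔH = Σ(broken) − Σ(formed) = 4853 − 5354 = −501 kJ

ΔH ≈ −501 kJ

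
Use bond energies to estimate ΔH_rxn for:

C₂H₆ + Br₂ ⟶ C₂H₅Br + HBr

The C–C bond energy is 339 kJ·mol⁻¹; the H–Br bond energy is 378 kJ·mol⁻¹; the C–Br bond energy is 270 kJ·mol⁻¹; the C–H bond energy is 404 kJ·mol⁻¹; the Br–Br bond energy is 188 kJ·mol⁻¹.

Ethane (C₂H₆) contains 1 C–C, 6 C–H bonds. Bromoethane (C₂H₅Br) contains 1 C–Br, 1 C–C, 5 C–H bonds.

ΔH ≈ −56 kJ

Bonds broken (reactants):
  Br–Br: 1 × 188 = 188
  C–C: 1 × 339 = 339
  C–H: 6 × 404 = 2424
  Σ(broken) = 2951 kJ
Bonds formed (products):
  C–Br: 1 × 270 = 270
  C–C: 1 × 339 = 339
  C–H: 5 × 404 = 2020
  H–Br: 1 × 378 = 378
  Σ(formed) = 3007 kJ
ΔH = Σ(broken) − Σ(formed) = 2951 − 3007 = −56 kJ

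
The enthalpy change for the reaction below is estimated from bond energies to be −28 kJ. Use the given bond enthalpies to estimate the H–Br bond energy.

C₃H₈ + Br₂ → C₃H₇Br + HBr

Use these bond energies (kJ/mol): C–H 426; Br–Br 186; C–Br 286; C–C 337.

Let D be the H–Br bond energy.
Σ(broken) = 1×186 + 2×337 + 8×426 = 4268
Σ(formed) = 1×286 + 2×337 + 7×426 + 1×D = 3942 + D
ΔH = Σ(broken) − Σ(formed) = (4268) − (3942 + D) = +326 − D
Setting this equal to −28 kJ gives D = 354 kJ/mol.

D(H–Br) ≈ 354 kJ/mol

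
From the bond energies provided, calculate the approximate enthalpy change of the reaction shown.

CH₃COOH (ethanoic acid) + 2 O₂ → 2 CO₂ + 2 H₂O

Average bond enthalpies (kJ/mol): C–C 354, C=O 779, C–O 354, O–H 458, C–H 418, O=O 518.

Bonds broken (reactants):
  C–C: 1 × 354 = 354
  C–H: 3 × 418 = 1254
  C–O: 1 × 354 = 354
  C=O: 1 × 779 = 779
  O–H: 1 × 458 = 458
  O=O: 2 × 518 = 1036
  Σ(broken) = 4235 kJ
Bonds formed (products):
  C=O: 4 × 779 = 3116
  O–H: 4 × 458 = 1832
  Σ(formed) = 4948 kJ
ΔH = Σ(broken) − Σ(formed) = 4235 − 4948 = −713 kJ

ΔH ≈ −713 kJ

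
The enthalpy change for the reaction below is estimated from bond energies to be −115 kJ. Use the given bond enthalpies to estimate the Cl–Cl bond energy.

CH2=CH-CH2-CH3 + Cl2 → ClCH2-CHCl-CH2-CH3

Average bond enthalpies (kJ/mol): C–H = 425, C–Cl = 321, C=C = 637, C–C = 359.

Let D be the Cl–Cl bond energy.
Σ(broken) = 2×359 + 8×425 + 1×637 + 1×D = 4755 + D
Σ(formed) = 3×359 + 2×321 + 8×425 = 5119
ΔH = Σ(broken) − Σ(formed) = (4755 + D) − (5119) = −364 + D
Setting this equal to −115 kJ gives D = 249 kJ/mol.

D(Cl–Cl) ≈ 249 kJ/mol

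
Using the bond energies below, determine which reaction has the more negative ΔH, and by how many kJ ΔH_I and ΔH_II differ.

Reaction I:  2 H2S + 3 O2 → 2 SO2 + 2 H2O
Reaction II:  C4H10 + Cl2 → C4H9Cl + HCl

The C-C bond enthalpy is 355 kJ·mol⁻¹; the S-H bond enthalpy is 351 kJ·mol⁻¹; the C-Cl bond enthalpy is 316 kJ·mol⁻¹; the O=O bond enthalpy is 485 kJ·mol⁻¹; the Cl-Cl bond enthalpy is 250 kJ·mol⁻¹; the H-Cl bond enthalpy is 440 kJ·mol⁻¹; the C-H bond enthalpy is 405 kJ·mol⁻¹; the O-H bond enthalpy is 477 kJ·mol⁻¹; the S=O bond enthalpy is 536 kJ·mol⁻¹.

Reaction I:
  Bonds broken (reactants):
    O=O: 3 × 485 = 1455
    S-H: 4 × 351 = 1404
    Σ(broken) = 2859 kJ
  Bonds formed (products):
    O-H: 4 × 477 = 1908
    S=O: 4 × 536 = 2144
    Σ(formed) = 4052 kJ
  ΔH_I = 2859 − 4052 = −1193 kJ
Reaction II:
  Bonds broken (reactants):
    C-C: 3 × 355 = 1065
    C-H: 10 × 405 = 4050
    Cl-Cl: 1 × 250 = 250
    Σ(broken) = 5365 kJ
  Bonds formed (products):
    C-C: 3 × 355 = 1065
    C-Cl: 1 × 316 = 316
    C-H: 9 × 405 = 3645
    H-Cl: 1 × 440 = 440
    Σ(formed) = 5466 kJ
  ΔH_II = 5365 − 5466 = −101 kJ
ΔH_I − ΔH_II = −1092 kJ, so reaction I has the more negative ΔH; |ΔH_I − ΔH_II| = 1092 kJ.

Reaction I, by 1092 kJ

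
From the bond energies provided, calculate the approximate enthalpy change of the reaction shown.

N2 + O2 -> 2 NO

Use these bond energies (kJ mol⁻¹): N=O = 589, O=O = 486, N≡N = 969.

ΔH ≈ +277 kJ

Bonds broken (reactants):
  N≡N: 1 × 969 = 969
  O=O: 1 × 486 = 486
  Σ(broken) = 1455 kJ
Bonds formed (products):
  N=O: 2 × 589 = 1178
  Σ(formed) = 1178 kJ
ΔH = Σ(broken) − Σ(formed) = 1455 − 1178 = +277 kJ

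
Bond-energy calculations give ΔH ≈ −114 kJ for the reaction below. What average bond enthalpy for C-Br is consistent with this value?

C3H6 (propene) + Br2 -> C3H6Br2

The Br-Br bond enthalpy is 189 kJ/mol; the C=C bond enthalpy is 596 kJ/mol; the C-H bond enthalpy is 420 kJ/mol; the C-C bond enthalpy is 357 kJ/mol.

D(C-Br) ≈ 271 kJ/mol

Let D be the C-Br bond energy.
Σ(broken) = 1×189 + 1×357 + 6×420 + 1×596 = 3662
Σ(formed) = 2×D + 2×357 + 6×420 = 3234 + 2D
ΔH = Σ(broken) − Σ(formed) = (3662) − (3234 + 2D) = +428 − 2D
Setting this equal to −114 kJ gives 2D = 542, so D = 271 kJ/mol.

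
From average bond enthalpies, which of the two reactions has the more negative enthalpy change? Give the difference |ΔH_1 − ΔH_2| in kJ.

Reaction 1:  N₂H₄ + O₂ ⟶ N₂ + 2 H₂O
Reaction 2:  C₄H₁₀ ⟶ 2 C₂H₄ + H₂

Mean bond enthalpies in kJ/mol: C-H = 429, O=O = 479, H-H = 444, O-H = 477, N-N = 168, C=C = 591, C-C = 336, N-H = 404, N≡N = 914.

Reaction 1:
  Bonds broken (reactants):
    N-H: 4 × 404 = 1616
    N-N: 1 × 168 = 168
    O=O: 1 × 479 = 479
    Σ(broken) = 2263 kJ
  Bonds formed (products):
    N≡N: 1 × 914 = 914
    O-H: 4 × 477 = 1908
    Σ(formed) = 2822 kJ
  ΔH_1 = 2263 − 2822 = −559 kJ
Reaction 2:
  Bonds broken (reactants):
    C-C: 3 × 336 = 1008
    C-H: 10 × 429 = 4290
    Σ(broken) = 5298 kJ
  Bonds formed (products):
    C-H: 8 × 429 = 3432
    C=C: 2 × 591 = 1182
    H-H: 1 × 444 = 444
    Σ(formed) = 5058 kJ
  ΔH_2 = 5298 − 5058 = +240 kJ
ΔH_1 − ΔH_2 = −799 kJ, so reaction 1 has the more negative ΔH; |ΔH_1 − ΔH_2| = 799 kJ.

Reaction 1, by 799 kJ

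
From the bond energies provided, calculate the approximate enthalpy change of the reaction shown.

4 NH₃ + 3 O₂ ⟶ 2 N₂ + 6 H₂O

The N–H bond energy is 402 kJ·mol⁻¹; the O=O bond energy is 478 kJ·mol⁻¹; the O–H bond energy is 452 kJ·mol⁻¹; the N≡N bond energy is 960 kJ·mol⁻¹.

ΔH ≈ −1086 kJ

Bonds broken (reactants):
  N–H: 12 × 402 = 4824
  O=O: 3 × 478 = 1434
  Σ(broken) = 6258 kJ
Bonds formed (products):
  N≡N: 2 × 960 = 1920
  O–H: 12 × 452 = 5424
  Σ(formed) = 7344 kJ
ΔH = Σ(broken) − Σ(formed) = 6258 − 7344 = −1086 kJ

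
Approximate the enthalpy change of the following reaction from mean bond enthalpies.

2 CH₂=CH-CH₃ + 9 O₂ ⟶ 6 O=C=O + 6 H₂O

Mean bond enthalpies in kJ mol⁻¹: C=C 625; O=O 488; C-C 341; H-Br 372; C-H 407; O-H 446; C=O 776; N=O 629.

Bonds broken (reactants):
  C-C: 2 × 341 = 682
  C-H: 12 × 407 = 4884
  C=C: 2 × 625 = 1250
  O=O: 9 × 488 = 4392
  Σ(broken) = 11208 kJ
Bonds formed (products):
  C=O: 12 × 776 = 9312
  O-H: 12 × 446 = 5352
  Σ(formed) = 14664 kJ
ΔH = Σ(broken) − Σ(formed) = 11208 − 14664 = −3456 kJ

ΔH ≈ −3456 kJ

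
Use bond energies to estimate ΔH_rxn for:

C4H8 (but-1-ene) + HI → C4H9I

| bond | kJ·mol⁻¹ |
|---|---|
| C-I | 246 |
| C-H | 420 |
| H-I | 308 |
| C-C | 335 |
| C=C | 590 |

ΔH ≈ −103 kJ

Bonds broken (reactants):
  C-C: 2 × 335 = 670
  C-H: 8 × 420 = 3360
  C=C: 1 × 590 = 590
  H-I: 1 × 308 = 308
  Σ(broken) = 4928 kJ
Bonds formed (products):
  C-C: 3 × 335 = 1005
  C-H: 9 × 420 = 3780
  C-I: 1 × 246 = 246
  Σ(formed) = 5031 kJ
ΔH = Σ(broken) − Σ(formed) = 4928 − 5031 = −103 kJ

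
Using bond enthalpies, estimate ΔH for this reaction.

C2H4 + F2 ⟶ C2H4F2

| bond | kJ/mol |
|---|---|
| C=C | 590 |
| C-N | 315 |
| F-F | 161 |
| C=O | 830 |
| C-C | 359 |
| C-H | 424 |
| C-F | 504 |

ΔH ≈ −616 kJ

Bonds broken (reactants):
  C-H: 4 × 424 = 1696
  C=C: 1 × 590 = 590
  F-F: 1 × 161 = 161
  Σ(broken) = 2447 kJ
Bonds formed (products):
  C-C: 1 × 359 = 359
  C-F: 2 × 504 = 1008
  C-H: 4 × 424 = 1696
  Σ(formed) = 3063 kJ
ΔH = Σ(broken) − Σ(formed) = 2447 − 3063 = −616 kJ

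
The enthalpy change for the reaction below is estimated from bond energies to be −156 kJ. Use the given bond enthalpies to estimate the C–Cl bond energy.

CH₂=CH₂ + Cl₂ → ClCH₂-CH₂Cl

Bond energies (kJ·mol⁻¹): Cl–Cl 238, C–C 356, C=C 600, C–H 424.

D(C–Cl) ≈ 319 kJ/mol

Let D be the C–Cl bond energy.
Σ(broken) = 4×424 + 1×600 + 1×238 = 2534
Σ(formed) = 1×356 + 2×D + 4×424 = 2052 + 2D
ΔH = Σ(broken) − Σ(formed) = (2534) − (2052 + 2D) = +482 − 2D
Setting this equal to −156 kJ gives 2D = 638, so D = 319 kJ/mol.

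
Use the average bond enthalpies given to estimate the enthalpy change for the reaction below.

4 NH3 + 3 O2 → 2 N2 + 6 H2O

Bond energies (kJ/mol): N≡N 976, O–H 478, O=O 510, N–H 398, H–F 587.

Bonds broken (reactants):
  N–H: 12 × 398 = 4776
  O=O: 3 × 510 = 1530
  Σ(broken) = 6306 kJ
Bonds formed (products):
  N≡N: 2 × 976 = 1952
  O–H: 12 × 478 = 5736
  Σ(formed) = 7688 kJ
ΔH = Σ(broken) − Σ(formed) = 6306 − 7688 = −1382 kJ

ΔH ≈ −1382 kJ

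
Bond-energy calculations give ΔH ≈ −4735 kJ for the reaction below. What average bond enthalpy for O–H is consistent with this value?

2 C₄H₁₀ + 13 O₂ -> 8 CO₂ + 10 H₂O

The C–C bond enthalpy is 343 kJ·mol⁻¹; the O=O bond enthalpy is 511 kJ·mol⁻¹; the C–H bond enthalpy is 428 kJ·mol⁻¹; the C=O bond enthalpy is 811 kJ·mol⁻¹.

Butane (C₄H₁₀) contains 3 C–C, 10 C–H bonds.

D(O–H) ≈ 451 kJ/mol

Let D be the O–H bond energy.
Σ(broken) = 6×343 + 20×428 + 13×511 = 17261
Σ(formed) = 16×811 + 20×D = 12976 + 20D
ΔH = Σ(broken) − Σ(formed) = (17261) − (12976 + 20D) = +4285 − 20D
Setting this equal to −4735 kJ gives 20D = 9020, so D = 451 kJ/mol.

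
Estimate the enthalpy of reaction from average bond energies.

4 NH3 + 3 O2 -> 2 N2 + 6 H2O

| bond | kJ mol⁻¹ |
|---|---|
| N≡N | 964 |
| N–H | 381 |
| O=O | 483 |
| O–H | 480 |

ΔH ≈ −1667 kJ

Bonds broken (reactants):
  N–H: 12 × 381 = 4572
  O=O: 3 × 483 = 1449
  Σ(broken) = 6021 kJ
Bonds formed (products):
  N≡N: 2 × 964 = 1928
  O–H: 12 × 480 = 5760
  Σ(formed) = 7688 kJ
ΔH = Σ(broken) − Σ(formed) = 6021 − 7688 = −1667 kJ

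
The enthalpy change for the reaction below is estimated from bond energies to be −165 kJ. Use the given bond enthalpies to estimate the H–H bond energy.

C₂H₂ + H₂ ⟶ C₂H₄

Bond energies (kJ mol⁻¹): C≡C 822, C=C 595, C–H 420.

D(H–H) ≈ 448 kJ/mol

Let D be the H–H bond energy.
Σ(broken) = 1×822 + 2×420 + 1×D = 1662 + D
Σ(formed) = 4×420 + 1×595 = 2275
ΔH = Σ(broken) − Σ(formed) = (1662 + D) − (2275) = −613 + D
Setting this equal to −165 kJ gives D = 448 kJ/mol.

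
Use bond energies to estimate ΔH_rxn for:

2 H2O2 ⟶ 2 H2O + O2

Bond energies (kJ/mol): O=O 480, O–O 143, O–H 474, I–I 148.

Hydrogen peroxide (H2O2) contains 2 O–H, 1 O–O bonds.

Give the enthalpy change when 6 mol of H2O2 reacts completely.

ΔH = −582 kJ

Bonds broken (reactants):
  O–H: 4 × 474 = 1896
  O–O: 2 × 143 = 286
  Σ(broken) = 2182 kJ
Bonds formed (products):
  O–H: 4 × 474 = 1896
  O=O: 1 × 480 = 480
  Σ(formed) = 2376 kJ
ΔH = Σ(broken) − Σ(formed) = 2182 − 2376 = −194 kJ
For 3× the reaction as written: 3 × (−194) = −582 kJ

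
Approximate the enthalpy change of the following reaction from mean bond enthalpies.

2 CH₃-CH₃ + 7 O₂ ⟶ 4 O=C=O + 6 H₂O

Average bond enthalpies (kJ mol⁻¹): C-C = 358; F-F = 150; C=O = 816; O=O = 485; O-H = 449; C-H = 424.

Bonds broken (reactants):
  C-C: 2 × 358 = 716
  C-H: 12 × 424 = 5088
  O=O: 7 × 485 = 3395
  Σ(broken) = 9199 kJ
Bonds formed (products):
  C=O: 8 × 816 = 6528
  O-H: 12 × 449 = 5388
  Σ(formed) = 11916 kJ
ΔH = Σ(broken) − Σ(formed) = 9199 − 11916 = −2717 kJ

ΔH ≈ −2717 kJ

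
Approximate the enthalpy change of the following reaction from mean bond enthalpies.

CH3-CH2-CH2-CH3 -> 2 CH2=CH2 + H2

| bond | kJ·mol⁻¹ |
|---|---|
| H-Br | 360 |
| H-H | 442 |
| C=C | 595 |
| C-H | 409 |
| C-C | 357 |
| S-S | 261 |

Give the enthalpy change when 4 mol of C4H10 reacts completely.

ΔH = +1028 kJ

Bonds broken (reactants):
  C-C: 3 × 357 = 1071
  C-H: 10 × 409 = 4090
  Σ(broken) = 5161 kJ
Bonds formed (products):
  C-H: 8 × 409 = 3272
  C=C: 2 × 595 = 1190
  H-H: 1 × 442 = 442
  Σ(formed) = 4904 kJ
ΔH = Σ(broken) − Σ(formed) = 5161 − 4904 = +257 kJ
For 4× the reaction as written: 4 × (+257) = +1028 kJ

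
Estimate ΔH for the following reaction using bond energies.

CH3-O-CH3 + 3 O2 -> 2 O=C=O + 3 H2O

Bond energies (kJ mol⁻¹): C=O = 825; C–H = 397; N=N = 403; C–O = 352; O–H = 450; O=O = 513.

Bonds broken (reactants):
  C–H: 6 × 397 = 2382
  C–O: 2 × 352 = 704
  O=O: 3 × 513 = 1539
  Σ(broken) = 4625 kJ
Bonds formed (products):
  C=O: 4 × 825 = 3300
  O–H: 6 × 450 = 2700
  Σ(formed) = 6000 kJ
ΔH = Σ(broken) − Σ(formed) = 4625 − 6000 = −1375 kJ

ΔH ≈ −1375 kJ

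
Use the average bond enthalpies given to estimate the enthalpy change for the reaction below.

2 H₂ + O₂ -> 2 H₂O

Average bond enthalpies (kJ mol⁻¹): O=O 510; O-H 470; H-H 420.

Bonds broken (reactants):
  H-H: 2 × 420 = 840
  O=O: 1 × 510 = 510
  Σ(broken) = 1350 kJ
Bonds formed (products):
  O-H: 4 × 470 = 1880
  Σ(formed) = 1880 kJ
ΔH = Σ(broken) − Σ(formed) = 1350 − 1880 = −530 kJ

ΔH ≈ −530 kJ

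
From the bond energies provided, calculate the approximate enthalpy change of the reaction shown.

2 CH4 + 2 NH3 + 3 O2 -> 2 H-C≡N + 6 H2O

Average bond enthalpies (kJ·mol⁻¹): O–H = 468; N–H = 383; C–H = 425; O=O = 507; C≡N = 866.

Bonds broken (reactants):
  C–H: 8 × 425 = 3400
  N–H: 6 × 383 = 2298
  O=O: 3 × 507 = 1521
  Σ(broken) = 7219 kJ
Bonds formed (products):
  C≡N: 2 × 866 = 1732
  C–H: 2 × 425 = 850
  O–H: 12 × 468 = 5616
  Σ(formed) = 8198 kJ
ΔH = Σ(broken) − Σ(formed) = 7219 − 8198 = −979 kJ

ΔH ≈ −979 kJ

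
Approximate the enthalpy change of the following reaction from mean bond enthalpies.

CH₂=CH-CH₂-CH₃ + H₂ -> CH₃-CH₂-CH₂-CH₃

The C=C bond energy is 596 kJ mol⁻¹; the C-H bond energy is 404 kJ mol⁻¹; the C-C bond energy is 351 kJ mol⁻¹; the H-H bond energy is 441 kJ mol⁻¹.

ΔH ≈ −122 kJ

Bonds broken (reactants):
  C-C: 2 × 351 = 702
  C-H: 8 × 404 = 3232
  C=C: 1 × 596 = 596
  H-H: 1 × 441 = 441
  Σ(broken) = 4971 kJ
Bonds formed (products):
  C-C: 3 × 351 = 1053
  C-H: 10 × 404 = 4040
  Σ(formed) = 5093 kJ
ΔH = Σ(broken) − Σ(formed) = 4971 − 5093 = −122 kJ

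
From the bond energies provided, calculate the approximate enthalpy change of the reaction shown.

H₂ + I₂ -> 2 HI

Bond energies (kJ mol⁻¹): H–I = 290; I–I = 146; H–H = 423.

Bonds broken (reactants):
  H–H: 1 × 423 = 423
  I–I: 1 × 146 = 146
  Σ(broken) = 569 kJ
Bonds formed (products):
  H–I: 2 × 290 = 580
  Σ(formed) = 580 kJ
ΔH = Σ(broken) − Σ(formed) = 569 − 580 = −11 kJ

ΔH ≈ −11 kJ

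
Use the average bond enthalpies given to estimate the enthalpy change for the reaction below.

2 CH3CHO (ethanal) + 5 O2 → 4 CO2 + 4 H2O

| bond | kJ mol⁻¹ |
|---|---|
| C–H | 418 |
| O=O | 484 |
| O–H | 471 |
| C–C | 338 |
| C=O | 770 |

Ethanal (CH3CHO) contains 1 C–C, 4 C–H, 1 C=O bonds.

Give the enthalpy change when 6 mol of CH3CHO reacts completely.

ΔH = −5844 kJ

Bonds broken (reactants):
  C–C: 2 × 338 = 676
  C–H: 8 × 418 = 3344
  C=O: 2 × 770 = 1540
  O=O: 5 × 484 = 2420
  Σ(broken) = 7980 kJ
Bonds formed (products):
  C=O: 8 × 770 = 6160
  O–H: 8 × 471 = 3768
  Σ(formed) = 9928 kJ
ΔH = Σ(broken) − Σ(formed) = 7980 − 9928 = −1948 kJ
For 3× the reaction as written: 3 × (−1948) = −5844 kJ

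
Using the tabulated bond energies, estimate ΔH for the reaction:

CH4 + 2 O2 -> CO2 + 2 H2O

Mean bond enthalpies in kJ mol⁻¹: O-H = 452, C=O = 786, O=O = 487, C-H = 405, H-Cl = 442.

ΔH ≈ −786 kJ

Bonds broken (reactants):
  C-H: 4 × 405 = 1620
  O=O: 2 × 487 = 974
  Σ(broken) = 2594 kJ
Bonds formed (products):
  C=O: 2 × 786 = 1572
  O-H: 4 × 452 = 1808
  Σ(formed) = 3380 kJ
ΔH = Σ(broken) − Σ(formed) = 2594 − 3380 = −786 kJ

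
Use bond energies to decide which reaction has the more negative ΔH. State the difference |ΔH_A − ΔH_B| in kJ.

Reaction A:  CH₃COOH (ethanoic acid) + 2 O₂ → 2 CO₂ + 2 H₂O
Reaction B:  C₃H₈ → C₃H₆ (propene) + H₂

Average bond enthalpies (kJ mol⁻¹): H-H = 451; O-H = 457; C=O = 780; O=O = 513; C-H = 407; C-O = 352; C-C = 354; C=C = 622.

Reaction A, by 853 kJ

Reaction A:
  Bonds broken (reactants):
    C-C: 1 × 354 = 354
    C-H: 3 × 407 = 1221
    C-O: 1 × 352 = 352
    C=O: 1 × 780 = 780
    O-H: 1 × 457 = 457
    O=O: 2 × 513 = 1026
    Σ(broken) = 4190 kJ
  Bonds formed (products):
    C=O: 4 × 780 = 3120
    O-H: 4 × 457 = 1828
    Σ(formed) = 4948 kJ
  ΔH_A = 4190 − 4948 = −758 kJ
Reaction B:
  Bonds broken (reactants):
    C-C: 2 × 354 = 708
    C-H: 8 × 407 = 3256
    Σ(broken) = 3964 kJ
  Bonds formed (products):
    C-C: 1 × 354 = 354
    C-H: 6 × 407 = 2442
    C=C: 1 × 622 = 622
    H-H: 1 × 451 = 451
    Σ(formed) = 3869 kJ
  ΔH_B = 3964 − 3869 = +95 kJ
ΔH_A − ΔH_B = −853 kJ, so reaction A has the more negative ΔH; |ΔH_A − ΔH_B| = 853 kJ.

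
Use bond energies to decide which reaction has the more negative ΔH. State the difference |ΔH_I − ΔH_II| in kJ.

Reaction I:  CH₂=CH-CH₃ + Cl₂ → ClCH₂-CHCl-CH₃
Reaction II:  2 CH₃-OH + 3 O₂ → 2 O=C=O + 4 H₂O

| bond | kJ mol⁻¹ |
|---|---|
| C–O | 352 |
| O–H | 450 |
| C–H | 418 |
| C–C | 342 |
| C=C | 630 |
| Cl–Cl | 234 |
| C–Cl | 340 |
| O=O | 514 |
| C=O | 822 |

Reaction II, by 1076 kJ

Reaction I:
  Bonds broken (reactants):
    C–C: 1 × 342 = 342
    C–H: 6 × 418 = 2508
    C=C: 1 × 630 = 630
    Cl–Cl: 1 × 234 = 234
    Σ(broken) = 3714 kJ
  Bonds formed (products):
    C–C: 2 × 342 = 684
    C–Cl: 2 × 340 = 680
    C–H: 6 × 418 = 2508
    Σ(formed) = 3872 kJ
  ΔH_I = 3714 − 3872 = −158 kJ
Reaction II:
  Bonds broken (reactants):
    C–H: 6 × 418 = 2508
    C–O: 2 × 352 = 704
    O–H: 2 × 450 = 900
    O=O: 3 × 514 = 1542
    Σ(broken) = 5654 kJ
  Bonds formed (products):
    C=O: 4 × 822 = 3288
    O–H: 8 × 450 = 3600
    Σ(formed) = 6888 kJ
  ΔH_II = 5654 − 6888 = −1234 kJ
ΔH_I − ΔH_II = +1076 kJ, so reaction II has the more negative ΔH; |ΔH_I − ΔH_II| = 1076 kJ.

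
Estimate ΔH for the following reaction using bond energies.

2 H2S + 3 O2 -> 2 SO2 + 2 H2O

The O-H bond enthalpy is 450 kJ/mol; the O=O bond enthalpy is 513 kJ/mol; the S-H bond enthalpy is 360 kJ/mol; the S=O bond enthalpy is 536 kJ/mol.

Bonds broken (reactants):
  O=O: 3 × 513 = 1539
  S-H: 4 × 360 = 1440
  Σ(broken) = 2979 kJ
Bonds formed (products):
  O-H: 4 × 450 = 1800
  S=O: 4 × 536 = 2144
  Σ(formed) = 3944 kJ
ΔH = Σ(broken) − Σ(formed) = 2979 − 3944 = −965 kJ

ΔH ≈ −965 kJ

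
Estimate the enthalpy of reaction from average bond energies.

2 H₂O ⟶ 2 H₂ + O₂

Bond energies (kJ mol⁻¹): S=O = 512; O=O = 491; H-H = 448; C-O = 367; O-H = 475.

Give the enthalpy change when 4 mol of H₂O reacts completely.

ΔH = +1026 kJ

Bonds broken (reactants):
  O-H: 4 × 475 = 1900
  Σ(broken) = 1900 kJ
Bonds formed (products):
  H-H: 2 × 448 = 896
  O=O: 1 × 491 = 491
  Σ(formed) = 1387 kJ
ΔH = Σ(broken) − Σ(formed) = 1900 − 1387 = +513 kJ
For 2× the reaction as written: 2 × (+513) = +1026 kJ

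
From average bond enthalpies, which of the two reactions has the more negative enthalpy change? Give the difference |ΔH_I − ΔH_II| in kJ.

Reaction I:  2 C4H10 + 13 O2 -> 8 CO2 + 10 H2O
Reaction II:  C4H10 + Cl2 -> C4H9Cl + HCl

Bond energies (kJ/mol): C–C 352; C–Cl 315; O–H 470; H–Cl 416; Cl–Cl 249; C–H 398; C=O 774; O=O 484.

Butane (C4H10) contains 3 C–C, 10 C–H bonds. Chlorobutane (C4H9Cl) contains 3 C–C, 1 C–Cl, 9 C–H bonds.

Reaction I, by 5336 kJ

Reaction I:
  Bonds broken (reactants):
    C–C: 6 × 352 = 2112
    C–H: 20 × 398 = 7960
    O=O: 13 × 484 = 6292
    Σ(broken) = 16364 kJ
  Bonds formed (products):
    C=O: 16 × 774 = 12384
    O–H: 20 × 470 = 9400
    Σ(formed) = 21784 kJ
  ΔH_I = 16364 − 21784 = −5420 kJ
Reaction II:
  Bonds broken (reactants):
    C–C: 3 × 352 = 1056
    C–H: 10 × 398 = 3980
    Cl–Cl: 1 × 249 = 249
    Σ(broken) = 5285 kJ
  Bonds formed (products):
    C–C: 3 × 352 = 1056
    C–Cl: 1 × 315 = 315
    C–H: 9 × 398 = 3582
    H–Cl: 1 × 416 = 416
    Σ(formed) = 5369 kJ
  ΔH_II = 5285 − 5369 = −84 kJ
ΔH_I − ΔH_II = −5336 kJ, so reaction I has the more negative ΔH; |ΔH_I − ΔH_II| = 5336 kJ.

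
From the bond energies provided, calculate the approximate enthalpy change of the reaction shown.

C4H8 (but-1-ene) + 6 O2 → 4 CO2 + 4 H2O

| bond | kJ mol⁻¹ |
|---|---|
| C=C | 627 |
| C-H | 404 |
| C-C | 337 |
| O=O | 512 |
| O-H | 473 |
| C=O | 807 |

Bonds broken (reactants):
  C-C: 2 × 337 = 674
  C-H: 8 × 404 = 3232
  C=C: 1 × 627 = 627
  O=O: 6 × 512 = 3072
  Σ(broken) = 7605 kJ
Bonds formed (products):
  C=O: 8 × 807 = 6456
  O-H: 8 × 473 = 3784
  Σ(formed) = 10240 kJ
ΔH = Σ(broken) − Σ(formed) = 7605 − 10240 = −2635 kJ

ΔH ≈ −2635 kJ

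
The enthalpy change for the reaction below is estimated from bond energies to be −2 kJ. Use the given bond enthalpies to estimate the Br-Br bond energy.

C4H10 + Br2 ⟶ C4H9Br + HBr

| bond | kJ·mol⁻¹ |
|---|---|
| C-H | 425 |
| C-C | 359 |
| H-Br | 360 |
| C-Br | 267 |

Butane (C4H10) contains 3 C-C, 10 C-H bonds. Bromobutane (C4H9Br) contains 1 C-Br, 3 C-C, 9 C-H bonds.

D(Br-Br) ≈ 200 kJ/mol

Let D be the Br-Br bond energy.
Σ(broken) = 1×D + 3×359 + 10×425 = 5327 + D
Σ(formed) = 1×267 + 3×359 + 9×425 + 1×360 = 5529
ΔH = Σ(broken) − Σ(formed) = (5327 + D) − (5529) = −202 + D
Setting this equal to −2 kJ gives D = 200 kJ/mol.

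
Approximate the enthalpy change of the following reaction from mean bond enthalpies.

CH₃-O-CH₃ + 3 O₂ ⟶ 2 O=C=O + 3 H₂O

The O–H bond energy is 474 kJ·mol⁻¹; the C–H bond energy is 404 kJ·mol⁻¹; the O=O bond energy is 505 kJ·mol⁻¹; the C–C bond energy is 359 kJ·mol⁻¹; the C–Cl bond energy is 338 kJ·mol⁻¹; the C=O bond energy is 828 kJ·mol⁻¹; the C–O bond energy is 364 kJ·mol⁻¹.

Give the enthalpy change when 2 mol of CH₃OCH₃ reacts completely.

Bonds broken (reactants):
  C–H: 6 × 404 = 2424
  C–O: 2 × 364 = 728
  O=O: 3 × 505 = 1515
  Σ(broken) = 4667 kJ
Bonds formed (products):
  C=O: 4 × 828 = 3312
  O–H: 6 × 474 = 2844
  Σ(formed) = 6156 kJ
ΔH = Σ(broken) − Σ(formed) = 4667 − 6156 = −1489 kJ
For 2× the reaction as written: 2 × (−1489) = −2978 kJ

ΔH = −2978 kJ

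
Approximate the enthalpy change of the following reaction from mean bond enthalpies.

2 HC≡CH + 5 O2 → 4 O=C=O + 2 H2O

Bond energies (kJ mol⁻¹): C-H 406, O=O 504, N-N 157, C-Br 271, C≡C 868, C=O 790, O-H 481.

Bonds broken (reactants):
  C≡C: 2 × 868 = 1736
  C-H: 4 × 406 = 1624
  O=O: 5 × 504 = 2520
  Σ(broken) = 5880 kJ
Bonds formed (products):
  C=O: 8 × 790 = 6320
  O-H: 4 × 481 = 1924
  Σ(formed) = 8244 kJ
ΔH = Σ(broken) − Σ(formed) = 5880 − 8244 = −2364 kJ

ΔH ≈ −2364 kJ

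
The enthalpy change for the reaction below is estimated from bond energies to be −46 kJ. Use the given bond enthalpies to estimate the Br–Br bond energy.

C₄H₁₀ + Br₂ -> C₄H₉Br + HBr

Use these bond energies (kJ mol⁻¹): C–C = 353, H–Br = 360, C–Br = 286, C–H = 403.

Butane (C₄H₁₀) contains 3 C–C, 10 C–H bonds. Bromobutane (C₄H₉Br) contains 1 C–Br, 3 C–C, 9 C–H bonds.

Let D be the Br–Br bond energy.
Σ(broken) = 1×D + 3×353 + 10×403 = 5089 + D
Σ(formed) = 1×286 + 3×353 + 9×403 + 1×360 = 5332
ΔH = Σ(broken) − Σ(formed) = (5089 + D) − (5332) = −243 + D
Setting this equal to −46 kJ gives D = 197 kJ/mol.

D(Br–Br) ≈ 197 kJ/mol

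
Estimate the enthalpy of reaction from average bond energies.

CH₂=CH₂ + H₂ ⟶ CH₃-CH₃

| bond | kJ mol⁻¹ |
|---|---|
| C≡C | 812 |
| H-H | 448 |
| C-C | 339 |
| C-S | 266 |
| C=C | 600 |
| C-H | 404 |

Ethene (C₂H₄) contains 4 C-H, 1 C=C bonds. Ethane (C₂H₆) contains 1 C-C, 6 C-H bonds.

Bonds broken (reactants):
  C-H: 4 × 404 = 1616
  C=C: 1 × 600 = 600
  H-H: 1 × 448 = 448
  Σ(broken) = 2664 kJ
Bonds formed (products):
  C-C: 1 × 339 = 339
  C-H: 6 × 404 = 2424
  Σ(formed) = 2763 kJ
ΔH = Σ(broken) − Σ(formed) = 2664 − 2763 = −99 kJ

ΔH ≈ −99 kJ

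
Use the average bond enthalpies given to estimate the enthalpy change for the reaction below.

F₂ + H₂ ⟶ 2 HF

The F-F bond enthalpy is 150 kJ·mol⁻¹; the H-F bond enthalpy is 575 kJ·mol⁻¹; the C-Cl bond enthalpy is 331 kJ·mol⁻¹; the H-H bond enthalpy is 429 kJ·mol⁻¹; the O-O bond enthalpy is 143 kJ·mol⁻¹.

ΔH ≈ −571 kJ

Bonds broken (reactants):
  F-F: 1 × 150 = 150
  H-H: 1 × 429 = 429
  Σ(broken) = 579 kJ
Bonds formed (products):
  H-F: 2 × 575 = 1150
  Σ(formed) = 1150 kJ
ΔH = Σ(broken) − Σ(formed) = 579 − 1150 = −571 kJ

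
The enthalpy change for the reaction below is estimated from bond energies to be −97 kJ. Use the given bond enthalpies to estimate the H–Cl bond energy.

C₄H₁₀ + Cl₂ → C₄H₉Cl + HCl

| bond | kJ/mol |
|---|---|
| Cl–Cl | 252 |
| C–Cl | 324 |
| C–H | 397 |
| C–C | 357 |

D(H–Cl) ≈ 422 kJ/mol

Let D be the H–Cl bond energy.
Σ(broken) = 3×357 + 10×397 + 1×252 = 5293
Σ(formed) = 3×357 + 1×324 + 9×397 + 1×D = 4968 + D
ΔH = Σ(broken) − Σ(formed) = (5293) − (4968 + D) = +325 − D
Setting this equal to −97 kJ gives D = 422 kJ/mol.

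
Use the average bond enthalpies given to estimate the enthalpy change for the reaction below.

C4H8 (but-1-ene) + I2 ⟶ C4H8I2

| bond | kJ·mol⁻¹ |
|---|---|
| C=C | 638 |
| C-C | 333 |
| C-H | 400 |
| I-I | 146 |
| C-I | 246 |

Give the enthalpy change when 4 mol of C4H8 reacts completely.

Bonds broken (reactants):
  C-C: 2 × 333 = 666
  C-H: 8 × 400 = 3200
  C=C: 1 × 638 = 638
  I-I: 1 × 146 = 146
  Σ(broken) = 4650 kJ
Bonds formed (products):
  C-C: 3 × 333 = 999
  C-H: 8 × 400 = 3200
  C-I: 2 × 246 = 492
  Σ(formed) = 4691 kJ
ΔH = Σ(broken) − Σ(formed) = 4650 − 4691 = −41 kJ
For 4× the reaction as written: 4 × (−41) = −164 kJ

ΔH = −164 kJ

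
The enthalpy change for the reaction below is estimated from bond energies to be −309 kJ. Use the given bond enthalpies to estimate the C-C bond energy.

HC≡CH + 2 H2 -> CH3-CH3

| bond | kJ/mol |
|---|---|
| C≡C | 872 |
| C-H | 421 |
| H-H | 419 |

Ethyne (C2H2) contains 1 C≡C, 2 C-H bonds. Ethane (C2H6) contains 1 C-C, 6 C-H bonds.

D(C-C) ≈ 335 kJ/mol

Let D be the C-C bond energy.
Σ(broken) = 1×872 + 2×421 + 2×419 = 2552
Σ(formed) = 1×D + 6×421 = 2526 + D
ΔH = Σ(broken) − Σ(formed) = (2552) − (2526 + D) = +26 − D
Setting this equal to −309 kJ gives D = 335 kJ/mol.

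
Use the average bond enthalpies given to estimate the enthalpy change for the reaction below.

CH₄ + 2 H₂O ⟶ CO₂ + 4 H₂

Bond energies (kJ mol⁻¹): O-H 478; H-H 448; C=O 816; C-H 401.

ΔH ≈ +92 kJ

Bonds broken (reactants):
  C-H: 4 × 401 = 1604
  O-H: 4 × 478 = 1912
  Σ(broken) = 3516 kJ
Bonds formed (products):
  C=O: 2 × 816 = 1632
  H-H: 4 × 448 = 1792
  Σ(formed) = 3424 kJ
ΔH = Σ(broken) − Σ(formed) = 3516 − 3424 = +92 kJ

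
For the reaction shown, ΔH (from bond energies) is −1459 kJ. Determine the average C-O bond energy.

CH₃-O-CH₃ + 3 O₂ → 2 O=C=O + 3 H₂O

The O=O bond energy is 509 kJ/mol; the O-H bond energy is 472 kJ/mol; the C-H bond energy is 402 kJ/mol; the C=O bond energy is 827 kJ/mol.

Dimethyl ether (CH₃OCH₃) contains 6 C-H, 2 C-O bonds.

Let D be the C-O bond energy.
Σ(broken) = 6×402 + 2×D + 3×509 = 3939 + 2D
Σ(formed) = 4×827 + 6×472 = 6140
ΔH = Σ(broken) − Σ(formed) = (3939 + 2D) − (6140) = −2201 + 2D
Setting this equal to −1459 kJ gives 2D = 742, so D = 371 kJ/mol.

D(C-O) ≈ 371 kJ/mol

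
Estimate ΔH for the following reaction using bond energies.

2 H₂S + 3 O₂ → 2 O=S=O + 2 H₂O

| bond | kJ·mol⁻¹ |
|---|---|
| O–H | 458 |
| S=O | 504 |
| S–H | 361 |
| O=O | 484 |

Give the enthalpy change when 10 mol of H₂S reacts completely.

ΔH = −4760 kJ

Bonds broken (reactants):
  O=O: 3 × 484 = 1452
  S–H: 4 × 361 = 1444
  Σ(broken) = 2896 kJ
Bonds formed (products):
  O–H: 4 × 458 = 1832
  S=O: 4 × 504 = 2016
  Σ(formed) = 3848 kJ
ΔH = Σ(broken) − Σ(formed) = 2896 − 3848 = −952 kJ
For 5× the reaction as written: 5 × (−952) = −4760 kJ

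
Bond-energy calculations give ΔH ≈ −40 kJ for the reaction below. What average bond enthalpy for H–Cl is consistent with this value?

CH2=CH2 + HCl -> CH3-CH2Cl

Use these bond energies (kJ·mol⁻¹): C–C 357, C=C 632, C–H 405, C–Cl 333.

D(H–Cl) ≈ 423 kJ/mol

Let D be the H–Cl bond energy.
Σ(broken) = 4×405 + 1×632 + 1×D = 2252 + D
Σ(formed) = 1×357 + 1×333 + 5×405 = 2715
ΔH = Σ(broken) − Σ(formed) = (2252 + D) − (2715) = −463 + D
Setting this equal to −40 kJ gives D = 423 kJ/mol.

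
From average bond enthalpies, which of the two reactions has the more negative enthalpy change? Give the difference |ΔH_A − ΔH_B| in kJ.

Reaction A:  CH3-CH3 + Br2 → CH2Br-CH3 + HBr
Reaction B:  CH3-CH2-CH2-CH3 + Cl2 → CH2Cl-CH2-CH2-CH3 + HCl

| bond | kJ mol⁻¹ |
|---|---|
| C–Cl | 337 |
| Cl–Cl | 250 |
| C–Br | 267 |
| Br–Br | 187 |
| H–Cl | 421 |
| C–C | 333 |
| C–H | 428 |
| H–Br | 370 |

Reaction B, by 58 kJ

Reaction A:
  Bonds broken (reactants):
    Br–Br: 1 × 187 = 187
    C–C: 1 × 333 = 333
    C–H: 6 × 428 = 2568
    Σ(broken) = 3088 kJ
  Bonds formed (products):
    C–Br: 1 × 267 = 267
    C–C: 1 × 333 = 333
    C–H: 5 × 428 = 2140
    H–Br: 1 × 370 = 370
    Σ(formed) = 3110 kJ
  ΔH_A = 3088 − 3110 = −22 kJ
Reaction B:
  Bonds broken (reactants):
    C–C: 3 × 333 = 999
    C–H: 10 × 428 = 4280
    Cl–Cl: 1 × 250 = 250
    Σ(broken) = 5529 kJ
  Bonds formed (products):
    C–C: 3 × 333 = 999
    C–Cl: 1 × 337 = 337
    C–H: 9 × 428 = 3852
    H–Cl: 1 × 421 = 421
    Σ(formed) = 5609 kJ
  ΔH_B = 5529 − 5609 = −80 kJ
ΔH_A − ΔH_B = +58 kJ, so reaction B has the more negative ΔH; |ΔH_A − ΔH_B| = 58 kJ.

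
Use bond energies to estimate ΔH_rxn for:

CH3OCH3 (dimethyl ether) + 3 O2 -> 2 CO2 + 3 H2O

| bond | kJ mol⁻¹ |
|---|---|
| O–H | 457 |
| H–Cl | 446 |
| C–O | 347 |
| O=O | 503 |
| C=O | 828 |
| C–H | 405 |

Bonds broken (reactants):
  C–H: 6 × 405 = 2430
  C–O: 2 × 347 = 694
  O=O: 3 × 503 = 1509
  Σ(broken) = 4633 kJ
Bonds formed (products):
  C=O: 4 × 828 = 3312
  O–H: 6 × 457 = 2742
  Σ(formed) = 6054 kJ
ΔH = Σ(broken) − Σ(formed) = 4633 − 6054 = −1421 kJ

ΔH ≈ −1421 kJ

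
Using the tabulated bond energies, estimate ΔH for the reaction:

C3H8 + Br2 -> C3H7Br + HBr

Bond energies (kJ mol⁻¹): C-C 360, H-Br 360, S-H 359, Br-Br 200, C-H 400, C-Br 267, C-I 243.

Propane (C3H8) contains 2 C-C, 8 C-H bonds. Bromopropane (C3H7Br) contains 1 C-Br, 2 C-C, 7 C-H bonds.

Bonds broken (reactants):
  Br-Br: 1 × 200 = 200
  C-C: 2 × 360 = 720
  C-H: 8 × 400 = 3200
  Σ(broken) = 4120 kJ
Bonds formed (products):
  C-Br: 1 × 267 = 267
  C-C: 2 × 360 = 720
  C-H: 7 × 400 = 2800
  H-Br: 1 × 360 = 360
  Σ(formed) = 4147 kJ
ΔH = Σ(broken) − Σ(formed) = 4120 − 4147 = −27 kJ

ΔH ≈ −27 kJ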